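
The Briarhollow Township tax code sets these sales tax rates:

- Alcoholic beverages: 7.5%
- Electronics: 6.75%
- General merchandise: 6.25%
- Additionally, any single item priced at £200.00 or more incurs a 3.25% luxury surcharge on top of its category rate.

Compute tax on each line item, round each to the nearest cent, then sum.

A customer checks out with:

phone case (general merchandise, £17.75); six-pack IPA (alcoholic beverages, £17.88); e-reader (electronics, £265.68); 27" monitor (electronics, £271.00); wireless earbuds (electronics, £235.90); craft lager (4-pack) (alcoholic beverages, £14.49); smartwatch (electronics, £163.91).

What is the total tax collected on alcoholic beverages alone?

£2.43

Six-pack IPA £17.88: alcoholic beverages → 7.5% → £1.34
Craft lager (4-pack) £14.49: alcoholic beverages → 7.5% → £1.09
Tax on alcoholic beverages = £1.34 + £1.09 = £2.43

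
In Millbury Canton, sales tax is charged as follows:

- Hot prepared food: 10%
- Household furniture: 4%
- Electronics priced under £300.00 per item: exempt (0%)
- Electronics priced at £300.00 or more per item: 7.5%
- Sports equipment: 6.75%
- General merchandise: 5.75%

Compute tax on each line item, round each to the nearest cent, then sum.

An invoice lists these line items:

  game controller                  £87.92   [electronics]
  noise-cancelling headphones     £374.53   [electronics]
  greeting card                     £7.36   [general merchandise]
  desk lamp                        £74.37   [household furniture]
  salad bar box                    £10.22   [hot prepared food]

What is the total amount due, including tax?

Game controller £87.92: electronics, under £300.00 → 0% → £0.00
Noise-cancelling headphones £374.53: electronics, £300.00 or more → 7.5% → £28.09
Greeting card £7.36: general merchandise → 5.75% → £0.42
Desk lamp £74.37: household furniture → 4% → £2.97
Salad bar box £10.22: hot prepared food → 10% → £1.02
Subtotal = £554.40; tax = £32.50; total due = £586.90

£586.90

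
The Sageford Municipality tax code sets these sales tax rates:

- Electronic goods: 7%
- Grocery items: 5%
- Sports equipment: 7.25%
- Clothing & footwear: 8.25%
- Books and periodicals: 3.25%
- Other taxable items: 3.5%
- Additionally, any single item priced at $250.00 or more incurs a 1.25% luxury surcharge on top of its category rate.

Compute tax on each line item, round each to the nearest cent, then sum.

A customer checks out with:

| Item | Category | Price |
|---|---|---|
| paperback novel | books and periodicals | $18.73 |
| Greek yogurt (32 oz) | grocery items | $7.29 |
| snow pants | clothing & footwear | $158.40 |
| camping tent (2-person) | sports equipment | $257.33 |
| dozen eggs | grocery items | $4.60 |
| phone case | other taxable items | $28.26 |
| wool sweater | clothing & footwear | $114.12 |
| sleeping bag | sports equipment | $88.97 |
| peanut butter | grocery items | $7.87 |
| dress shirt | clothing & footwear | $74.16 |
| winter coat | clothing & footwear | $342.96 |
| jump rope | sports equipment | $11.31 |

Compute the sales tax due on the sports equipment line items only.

Camping tent (2-person) $257.33: sports equipment → 7.25% + 1.25% surcharge = 8.5% → $21.87
Sleeping bag $88.97: sports equipment → 7.25% → $6.45
Jump rope $11.31: sports equipment → 7.25% → $0.82
Tax on sports equipment = $21.87 + $6.45 + $0.82 = $29.14

$29.14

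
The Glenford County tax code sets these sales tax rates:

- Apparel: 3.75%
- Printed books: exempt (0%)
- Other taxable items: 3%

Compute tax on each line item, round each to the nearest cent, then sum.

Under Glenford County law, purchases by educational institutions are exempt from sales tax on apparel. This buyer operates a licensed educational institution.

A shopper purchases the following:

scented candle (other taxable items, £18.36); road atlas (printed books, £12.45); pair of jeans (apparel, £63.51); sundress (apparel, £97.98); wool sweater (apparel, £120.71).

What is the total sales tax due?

Scented candle £18.36: other taxable items → 3% → £0.55
Road atlas £12.45: printed books → 0% → £0.00
Pair of jeans £63.51: apparel, buyer-exempt → 0% → £0.00
Sundress £97.98: apparel, buyer-exempt → 0% → £0.00
Wool sweater £120.71: apparel, buyer-exempt → 0% → £0.00
Total tax = £0.55

£0.55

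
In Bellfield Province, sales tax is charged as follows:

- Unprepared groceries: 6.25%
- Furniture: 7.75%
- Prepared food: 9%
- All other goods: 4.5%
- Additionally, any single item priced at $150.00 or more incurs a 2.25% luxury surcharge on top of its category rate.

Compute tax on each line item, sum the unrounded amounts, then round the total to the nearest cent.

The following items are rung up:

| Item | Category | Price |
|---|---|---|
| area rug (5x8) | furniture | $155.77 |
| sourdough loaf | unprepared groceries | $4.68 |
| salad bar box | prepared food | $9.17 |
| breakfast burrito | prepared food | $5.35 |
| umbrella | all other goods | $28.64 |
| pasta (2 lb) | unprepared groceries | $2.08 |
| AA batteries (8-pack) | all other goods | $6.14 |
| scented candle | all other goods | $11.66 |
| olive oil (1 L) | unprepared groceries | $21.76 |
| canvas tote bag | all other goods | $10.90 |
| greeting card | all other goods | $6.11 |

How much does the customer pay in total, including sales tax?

$283.78

Area rug (5x8) $155.77: furniture → 7.75% + 2.25% surcharge = 10% → $15.577
Sourdough loaf $4.68: unprepared groceries → 6.25% → $0.2925
Salad bar box $9.17: prepared food → 9% → $0.8253
Breakfast burrito $5.35: prepared food → 9% → $0.4815
Umbrella $28.64: all other goods → 4.5% → $1.2888
Pasta (2 lb) $2.08: unprepared groceries → 6.25% → $0.13
AA batteries (8-pack) $6.14: all other goods → 4.5% → $0.2763
Scented candle $11.66: all other goods → 4.5% → $0.5247
Olive oil (1 L) $21.76: unprepared groceries → 6.25% → $1.36
Canvas tote bag $10.90: all other goods → 4.5% → $0.4905
Greeting card $6.11: all other goods → 4.5% → $0.27495
Subtotal = $262.26; unrounded tax = $21.52155 → $21.52; total due = $283.78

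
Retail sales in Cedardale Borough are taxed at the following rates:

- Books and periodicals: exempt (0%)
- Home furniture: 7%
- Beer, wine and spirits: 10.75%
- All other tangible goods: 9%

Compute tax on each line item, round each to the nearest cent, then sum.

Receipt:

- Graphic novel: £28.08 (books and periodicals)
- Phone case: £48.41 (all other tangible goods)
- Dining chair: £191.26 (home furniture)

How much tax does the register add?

Graphic novel £28.08: books and periodicals → 0% → £0.00
Phone case £48.41: all other tangible goods → 9% → £4.36
Dining chair £191.26: home furniture → 7% → £13.39
Total tax = £4.36 + £13.39 = £17.75

£17.75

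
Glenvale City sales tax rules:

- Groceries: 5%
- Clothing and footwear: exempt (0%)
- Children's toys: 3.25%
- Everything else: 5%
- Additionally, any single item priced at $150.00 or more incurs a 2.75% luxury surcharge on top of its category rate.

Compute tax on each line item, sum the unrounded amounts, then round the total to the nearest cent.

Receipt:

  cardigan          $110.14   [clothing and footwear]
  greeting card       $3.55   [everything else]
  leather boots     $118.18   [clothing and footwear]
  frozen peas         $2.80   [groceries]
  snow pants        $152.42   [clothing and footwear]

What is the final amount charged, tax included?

Cardigan $110.14: clothing and footwear → 0% → $0.00
Greeting card $3.55: everything else → 5% → $0.1775
Leather boots $118.18: clothing and footwear → 0% → $0.00
Frozen peas $2.80: groceries → 5% → $0.14
Snow pants $152.42: clothing and footwear → 0% + 2.75% surcharge = 2.75% → $4.19155
Subtotal = $387.09; unrounded tax = $4.50905 → $4.51; total due = $391.60

$391.60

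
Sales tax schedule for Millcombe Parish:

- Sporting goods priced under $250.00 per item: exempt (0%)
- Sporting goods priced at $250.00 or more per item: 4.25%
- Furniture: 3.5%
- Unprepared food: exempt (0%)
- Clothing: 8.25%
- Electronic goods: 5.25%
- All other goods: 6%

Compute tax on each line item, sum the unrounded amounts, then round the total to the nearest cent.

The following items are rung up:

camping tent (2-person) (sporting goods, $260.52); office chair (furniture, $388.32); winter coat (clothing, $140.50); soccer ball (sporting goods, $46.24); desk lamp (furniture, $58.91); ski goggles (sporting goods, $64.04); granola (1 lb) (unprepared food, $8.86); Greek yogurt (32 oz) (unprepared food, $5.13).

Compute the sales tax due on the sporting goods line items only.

$11.07

Camping tent (2-person) $260.52: sporting goods, $250.00 or more → 4.25% → $11.0721
Soccer ball $46.24: sporting goods, under $250.00 → 0% → $0.00
Ski goggles $64.04: sporting goods, under $250.00 → 0% → $0.00
Tax on sporting goods: unrounded sum = $11.0721 → $11.07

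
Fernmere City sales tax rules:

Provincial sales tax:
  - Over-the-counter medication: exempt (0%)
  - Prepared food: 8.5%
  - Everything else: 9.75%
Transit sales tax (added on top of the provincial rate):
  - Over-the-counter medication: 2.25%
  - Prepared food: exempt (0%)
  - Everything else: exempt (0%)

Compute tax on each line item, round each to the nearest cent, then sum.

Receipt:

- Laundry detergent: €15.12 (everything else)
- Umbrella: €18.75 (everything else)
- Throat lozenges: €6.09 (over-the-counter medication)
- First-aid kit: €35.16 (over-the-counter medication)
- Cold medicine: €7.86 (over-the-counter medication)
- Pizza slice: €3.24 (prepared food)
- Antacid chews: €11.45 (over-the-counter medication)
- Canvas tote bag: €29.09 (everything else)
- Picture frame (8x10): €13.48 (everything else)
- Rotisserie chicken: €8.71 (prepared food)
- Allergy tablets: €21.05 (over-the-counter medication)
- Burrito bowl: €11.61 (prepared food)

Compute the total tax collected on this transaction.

Laundry detergent €15.12: everything else → 9.75% + 0% transit = 9.75% → €1.47
Umbrella €18.75: everything else → 9.75% + 0% transit = 9.75% → €1.83
Throat lozenges €6.09: over-the-counter medication → 0% + 2.25% transit = 2.25% → €0.14
First-aid kit €35.16: over-the-counter medication → 0% + 2.25% transit = 2.25% → €0.79
Cold medicine €7.86: over-the-counter medication → 0% + 2.25% transit = 2.25% → €0.18
Pizza slice €3.24: prepared food → 8.5% + 0% transit = 8.5% → €0.28
Antacid chews €11.45: over-the-counter medication → 0% + 2.25% transit = 2.25% → €0.26
Canvas tote bag €29.09: everything else → 9.75% + 0% transit = 9.75% → €2.84
Picture frame (8x10) €13.48: everything else → 9.75% + 0% transit = 9.75% → €1.31
Rotisserie chicken €8.71: prepared food → 8.5% + 0% transit = 8.5% → €0.74
Allergy tablets €21.05: over-the-counter medication → 0% + 2.25% transit = 2.25% → €0.47
Burrito bowl €11.61: prepared food → 8.5% + 0% transit = 8.5% → €0.99
Total tax = €1.47 + €1.83 + €0.14 + €0.79 + €0.18 + €0.28 + €0.26 + €2.84 + €1.31 + €0.74 + €0.47 + €0.99 = €11.30

€11.30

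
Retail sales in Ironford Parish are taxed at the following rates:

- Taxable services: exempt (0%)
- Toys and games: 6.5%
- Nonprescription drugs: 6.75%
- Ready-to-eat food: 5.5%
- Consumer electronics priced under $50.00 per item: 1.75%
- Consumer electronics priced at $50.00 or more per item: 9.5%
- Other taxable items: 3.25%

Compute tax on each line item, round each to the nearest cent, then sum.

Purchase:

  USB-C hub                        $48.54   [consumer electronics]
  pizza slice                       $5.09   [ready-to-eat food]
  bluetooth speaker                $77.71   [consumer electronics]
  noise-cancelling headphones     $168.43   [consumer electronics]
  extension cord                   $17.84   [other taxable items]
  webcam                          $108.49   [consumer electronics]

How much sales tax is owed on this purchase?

$35.40

USB-C hub $48.54: consumer electronics, under $50.00 → 1.75% → $0.85
Pizza slice $5.09: ready-to-eat food → 5.5% → $0.28
Bluetooth speaker $77.71: consumer electronics, $50.00 or more → 9.5% → $7.38
Noise-cancelling headphones $168.43: consumer electronics, $50.00 or more → 9.5% → $16.00
Extension cord $17.84: other taxable items → 3.25% → $0.58
Webcam $108.49: consumer electronics, $50.00 or more → 9.5% → $10.31
Total tax = $0.85 + $0.28 + $7.38 + $16.00 + $0.58 + $10.31 = $35.40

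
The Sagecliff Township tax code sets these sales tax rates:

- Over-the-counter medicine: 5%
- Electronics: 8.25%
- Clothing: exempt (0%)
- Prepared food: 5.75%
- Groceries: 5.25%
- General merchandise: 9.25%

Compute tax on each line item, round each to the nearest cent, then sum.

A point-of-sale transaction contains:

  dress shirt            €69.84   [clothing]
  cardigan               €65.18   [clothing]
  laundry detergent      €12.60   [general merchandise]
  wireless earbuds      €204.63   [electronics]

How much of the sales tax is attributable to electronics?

Wireless earbuds €204.63: electronics → 8.25% → €16.88
Tax on electronics = €16.88

€16.88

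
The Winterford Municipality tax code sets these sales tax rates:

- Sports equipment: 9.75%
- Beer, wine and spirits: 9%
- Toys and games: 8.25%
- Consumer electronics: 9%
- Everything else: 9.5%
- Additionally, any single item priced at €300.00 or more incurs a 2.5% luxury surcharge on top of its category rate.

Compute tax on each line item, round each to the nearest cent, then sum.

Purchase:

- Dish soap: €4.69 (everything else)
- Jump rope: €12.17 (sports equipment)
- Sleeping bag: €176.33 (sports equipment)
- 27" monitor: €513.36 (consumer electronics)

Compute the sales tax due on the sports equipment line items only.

Jump rope €12.17: sports equipment → 9.75% → €1.19
Sleeping bag €176.33: sports equipment → 9.75% → €17.19
Tax on sports equipment = €1.19 + €17.19 = €18.38

€18.38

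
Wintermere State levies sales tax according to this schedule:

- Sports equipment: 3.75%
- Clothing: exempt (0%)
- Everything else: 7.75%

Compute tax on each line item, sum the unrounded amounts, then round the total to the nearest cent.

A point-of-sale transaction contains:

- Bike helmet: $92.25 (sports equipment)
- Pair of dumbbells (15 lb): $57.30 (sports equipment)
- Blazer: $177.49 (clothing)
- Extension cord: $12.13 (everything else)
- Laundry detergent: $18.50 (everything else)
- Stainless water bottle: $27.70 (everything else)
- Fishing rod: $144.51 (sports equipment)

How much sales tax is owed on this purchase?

$15.55

Bike helmet $92.25: sports equipment → 3.75% → $3.459375
Pair of dumbbells (15 lb) $57.30: sports equipment → 3.75% → $2.14875
Blazer $177.49: clothing → 0% → $0.00
Extension cord $12.13: everything else → 7.75% → $0.940075
Laundry detergent $18.50: everything else → 7.75% → $1.43375
Stainless water bottle $27.70: everything else → 7.75% → $2.14675
Fishing rod $144.51: sports equipment → 3.75% → $5.419125
Unrounded tax sum = $15.547825 → $15.55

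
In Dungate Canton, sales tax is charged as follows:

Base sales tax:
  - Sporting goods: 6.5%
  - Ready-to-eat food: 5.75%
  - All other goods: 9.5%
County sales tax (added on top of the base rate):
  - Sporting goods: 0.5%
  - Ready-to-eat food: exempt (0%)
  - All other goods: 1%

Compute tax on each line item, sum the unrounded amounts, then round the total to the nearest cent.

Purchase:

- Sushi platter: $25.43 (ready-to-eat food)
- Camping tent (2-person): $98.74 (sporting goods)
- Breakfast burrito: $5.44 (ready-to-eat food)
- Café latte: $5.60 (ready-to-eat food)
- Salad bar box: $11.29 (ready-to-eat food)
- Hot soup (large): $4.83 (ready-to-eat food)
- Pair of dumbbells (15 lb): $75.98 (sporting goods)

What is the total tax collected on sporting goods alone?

$12.23

Camping tent (2-person) $98.74: sporting goods → 6.5% + 0.5% county = 7% → $6.9118
Pair of dumbbells (15 lb) $75.98: sporting goods → 6.5% + 0.5% county = 7% → $5.3186
Tax on sporting goods: unrounded sum = $12.2304 → $12.23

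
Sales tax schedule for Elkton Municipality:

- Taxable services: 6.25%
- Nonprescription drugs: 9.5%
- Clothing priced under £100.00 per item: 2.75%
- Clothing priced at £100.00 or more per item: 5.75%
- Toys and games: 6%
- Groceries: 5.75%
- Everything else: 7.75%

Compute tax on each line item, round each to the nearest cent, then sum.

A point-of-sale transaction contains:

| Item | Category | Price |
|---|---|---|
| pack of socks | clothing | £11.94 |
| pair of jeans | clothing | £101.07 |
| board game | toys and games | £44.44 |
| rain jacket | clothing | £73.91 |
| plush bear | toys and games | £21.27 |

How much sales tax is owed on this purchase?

£12.12

Pack of socks £11.94: clothing, under £100.00 → 2.75% → £0.33
Pair of jeans £101.07: clothing, £100.00 or more → 5.75% → £5.81
Board game £44.44: toys and games → 6% → £2.67
Rain jacket £73.91: clothing, under £100.00 → 2.75% → £2.03
Plush bear £21.27: toys and games → 6% → £1.28
Total tax = £0.33 + £5.81 + £2.67 + £2.03 + £1.28 = £12.12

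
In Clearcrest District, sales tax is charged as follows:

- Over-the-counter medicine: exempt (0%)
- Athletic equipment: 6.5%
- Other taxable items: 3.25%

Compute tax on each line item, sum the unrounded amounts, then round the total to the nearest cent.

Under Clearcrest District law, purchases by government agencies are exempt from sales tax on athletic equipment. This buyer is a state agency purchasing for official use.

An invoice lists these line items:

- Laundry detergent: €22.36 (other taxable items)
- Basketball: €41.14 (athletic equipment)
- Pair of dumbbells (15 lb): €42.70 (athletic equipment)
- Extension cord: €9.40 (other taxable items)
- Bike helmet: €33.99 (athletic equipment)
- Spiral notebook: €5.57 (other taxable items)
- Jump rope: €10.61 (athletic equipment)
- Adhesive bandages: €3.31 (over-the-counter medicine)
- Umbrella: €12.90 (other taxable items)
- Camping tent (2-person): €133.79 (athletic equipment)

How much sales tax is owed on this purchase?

Laundry detergent €22.36: other taxable items → 3.25% → €0.7267
Basketball €41.14: athletic equipment, buyer-exempt → 0% → €0.00
Pair of dumbbells (15 lb) €42.70: athletic equipment, buyer-exempt → 0% → €0.00
Extension cord €9.40: other taxable items → 3.25% → €0.3055
Bike helmet €33.99: athletic equipment, buyer-exempt → 0% → €0.00
Spiral notebook €5.57: other taxable items → 3.25% → €0.181025
Jump rope €10.61: athletic equipment, buyer-exempt → 0% → €0.00
Adhesive bandages €3.31: over-the-counter medicine → 0% → €0.00
Umbrella €12.90: other taxable items → 3.25% → €0.41925
Camping tent (2-person) €133.79: athletic equipment, buyer-exempt → 0% → €0.00
Unrounded tax sum = €1.632475 → €1.63

€1.63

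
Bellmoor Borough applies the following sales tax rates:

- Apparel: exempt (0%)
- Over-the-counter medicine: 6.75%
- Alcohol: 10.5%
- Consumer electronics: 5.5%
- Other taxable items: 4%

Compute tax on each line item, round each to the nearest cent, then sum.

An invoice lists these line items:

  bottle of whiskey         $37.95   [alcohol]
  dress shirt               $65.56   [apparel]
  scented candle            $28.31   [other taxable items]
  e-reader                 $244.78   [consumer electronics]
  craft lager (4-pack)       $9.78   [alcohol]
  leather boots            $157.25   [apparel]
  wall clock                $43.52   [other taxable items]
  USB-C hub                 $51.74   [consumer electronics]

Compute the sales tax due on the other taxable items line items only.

$2.87

Scented candle $28.31: other taxable items → 4% → $1.13
Wall clock $43.52: other taxable items → 4% → $1.74
Tax on other taxable items = $1.13 + $1.74 = $2.87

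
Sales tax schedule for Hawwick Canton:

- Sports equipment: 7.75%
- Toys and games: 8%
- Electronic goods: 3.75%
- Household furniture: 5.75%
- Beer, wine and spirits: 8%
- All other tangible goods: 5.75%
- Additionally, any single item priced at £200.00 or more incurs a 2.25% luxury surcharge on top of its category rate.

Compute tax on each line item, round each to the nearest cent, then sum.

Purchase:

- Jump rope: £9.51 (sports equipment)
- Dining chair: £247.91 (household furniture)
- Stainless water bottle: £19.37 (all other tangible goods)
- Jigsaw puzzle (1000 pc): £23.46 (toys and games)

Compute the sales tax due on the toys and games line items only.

£1.88

Jigsaw puzzle (1000 pc) £23.46: toys and games → 8% → £1.88
Tax on toys and games = £1.88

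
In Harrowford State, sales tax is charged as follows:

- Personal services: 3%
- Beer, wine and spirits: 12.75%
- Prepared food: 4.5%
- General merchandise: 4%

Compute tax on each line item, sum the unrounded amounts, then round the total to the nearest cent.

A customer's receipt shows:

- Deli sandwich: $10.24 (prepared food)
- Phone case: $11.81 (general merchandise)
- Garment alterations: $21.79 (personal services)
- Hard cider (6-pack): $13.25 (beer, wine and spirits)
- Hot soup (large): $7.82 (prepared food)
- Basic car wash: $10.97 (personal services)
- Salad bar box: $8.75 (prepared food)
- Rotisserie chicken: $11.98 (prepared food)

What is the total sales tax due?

Deli sandwich $10.24: prepared food → 4.5% → $0.4608
Phone case $11.81: general merchandise → 4% → $0.4724
Garment alterations $21.79: personal services → 3% → $0.6537
Hard cider (6-pack) $13.25: beer, wine and spirits → 12.75% → $1.689375
Hot soup (large) $7.82: prepared food → 4.5% → $0.3519
Basic car wash $10.97: personal services → 3% → $0.3291
Salad bar box $8.75: prepared food → 4.5% → $0.39375
Rotisserie chicken $11.98: prepared food → 4.5% → $0.5391
Unrounded tax sum = $4.890125 → $4.89

$4.89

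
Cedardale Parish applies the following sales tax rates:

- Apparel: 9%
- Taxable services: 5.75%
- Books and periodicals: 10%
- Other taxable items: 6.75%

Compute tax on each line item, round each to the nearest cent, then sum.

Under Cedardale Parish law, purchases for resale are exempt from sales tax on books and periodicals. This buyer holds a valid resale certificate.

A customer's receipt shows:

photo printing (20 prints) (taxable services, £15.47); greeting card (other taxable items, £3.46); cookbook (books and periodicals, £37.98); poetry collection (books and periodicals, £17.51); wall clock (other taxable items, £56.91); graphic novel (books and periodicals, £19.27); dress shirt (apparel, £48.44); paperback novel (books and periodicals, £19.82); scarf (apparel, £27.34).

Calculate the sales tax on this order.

£11.78

Photo printing (20 prints) £15.47: taxable services → 5.75% → £0.89
Greeting card £3.46: other taxable items → 6.75% → £0.23
Cookbook £37.98: books and periodicals, buyer-exempt → 0% → £0.00
Poetry collection £17.51: books and periodicals, buyer-exempt → 0% → £0.00
Wall clock £56.91: other taxable items → 6.75% → £3.84
Graphic novel £19.27: books and periodicals, buyer-exempt → 0% → £0.00
Dress shirt £48.44: apparel → 9% → £4.36
Paperback novel £19.82: books and periodicals, buyer-exempt → 0% → £0.00
Scarf £27.34: apparel → 9% → £2.46
Total tax = £0.89 + £0.23 + £3.84 + £4.36 + £2.46 = £11.78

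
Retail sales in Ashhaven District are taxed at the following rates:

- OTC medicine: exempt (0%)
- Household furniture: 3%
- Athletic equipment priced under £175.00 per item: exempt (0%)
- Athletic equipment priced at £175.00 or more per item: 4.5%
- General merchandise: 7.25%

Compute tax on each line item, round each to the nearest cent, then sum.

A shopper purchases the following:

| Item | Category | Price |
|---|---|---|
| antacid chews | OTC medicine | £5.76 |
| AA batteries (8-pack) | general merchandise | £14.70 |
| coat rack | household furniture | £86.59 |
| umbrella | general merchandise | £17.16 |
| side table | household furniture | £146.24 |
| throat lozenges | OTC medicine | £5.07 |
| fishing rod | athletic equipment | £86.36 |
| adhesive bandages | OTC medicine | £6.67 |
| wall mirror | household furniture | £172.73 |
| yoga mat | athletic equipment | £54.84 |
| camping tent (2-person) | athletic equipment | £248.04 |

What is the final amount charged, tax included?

Antacid chews £5.76: OTC medicine → 0% → £0.00
AA batteries (8-pack) £14.70: general merchandise → 7.25% → £1.07
Coat rack £86.59: household furniture → 3% → £2.60
Umbrella £17.16: general merchandise → 7.25% → £1.24
Side table £146.24: household furniture → 3% → £4.39
Throat lozenges £5.07: OTC medicine → 0% → £0.00
Fishing rod £86.36: athletic equipment, under £175.00 → 0% → £0.00
Adhesive bandages £6.67: OTC medicine → 0% → £0.00
Wall mirror £172.73: household furniture → 3% → £5.18
Yoga mat £54.84: athletic equipment, under £175.00 → 0% → £0.00
Camping tent (2-person) £248.04: athletic equipment, £175.00 or more → 4.5% → £11.16
Subtotal = £844.16; tax = £25.64; total due = £869.80

£869.80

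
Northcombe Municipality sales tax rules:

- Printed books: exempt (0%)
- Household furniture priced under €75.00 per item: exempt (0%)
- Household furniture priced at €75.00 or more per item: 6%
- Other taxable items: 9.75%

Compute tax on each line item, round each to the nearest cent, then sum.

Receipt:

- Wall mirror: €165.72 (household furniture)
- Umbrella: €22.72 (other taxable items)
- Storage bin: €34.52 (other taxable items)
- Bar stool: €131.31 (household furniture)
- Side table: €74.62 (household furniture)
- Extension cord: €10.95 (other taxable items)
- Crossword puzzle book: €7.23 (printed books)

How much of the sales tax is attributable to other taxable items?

€6.66

Umbrella €22.72: other taxable items → 9.75% → €2.22
Storage bin €34.52: other taxable items → 9.75% → €3.37
Extension cord €10.95: other taxable items → 9.75% → €1.07
Tax on other taxable items = €2.22 + €3.37 + €1.07 = €6.66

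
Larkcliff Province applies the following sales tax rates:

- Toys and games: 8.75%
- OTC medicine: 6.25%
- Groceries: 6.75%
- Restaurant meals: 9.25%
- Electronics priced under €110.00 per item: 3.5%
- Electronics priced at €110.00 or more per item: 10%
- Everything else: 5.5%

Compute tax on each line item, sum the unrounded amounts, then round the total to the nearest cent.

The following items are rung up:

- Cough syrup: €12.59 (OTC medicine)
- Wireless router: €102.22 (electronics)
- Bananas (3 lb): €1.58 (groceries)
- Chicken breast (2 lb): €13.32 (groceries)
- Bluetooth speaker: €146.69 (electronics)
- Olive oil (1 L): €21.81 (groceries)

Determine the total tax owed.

€21.51

Cough syrup €12.59: OTC medicine → 6.25% → €0.786875
Wireless router €102.22: electronics, under €110.00 → 3.5% → €3.5777
Bananas (3 lb) €1.58: groceries → 6.75% → €0.10665
Chicken breast (2 lb) €13.32: groceries → 6.75% → €0.8991
Bluetooth speaker €146.69: electronics, €110.00 or more → 10% → €14.669
Olive oil (1 L) €21.81: groceries → 6.75% → €1.472175
Unrounded tax sum = €21.5115 → €21.51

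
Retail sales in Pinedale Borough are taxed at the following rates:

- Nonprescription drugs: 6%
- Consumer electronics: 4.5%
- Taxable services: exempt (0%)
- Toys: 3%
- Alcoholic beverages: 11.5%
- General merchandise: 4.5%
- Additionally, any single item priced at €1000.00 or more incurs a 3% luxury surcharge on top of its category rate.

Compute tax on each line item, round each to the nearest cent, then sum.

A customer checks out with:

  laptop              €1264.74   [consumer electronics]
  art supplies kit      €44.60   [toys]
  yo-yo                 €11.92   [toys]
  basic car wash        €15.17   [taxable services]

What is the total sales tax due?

€96.56

Laptop €1264.74: consumer electronics → 4.5% + 3% surcharge = 7.5% → €94.86
Art supplies kit €44.60: toys → 3% → €1.34
Yo-yo €11.92: toys → 3% → €0.36
Basic car wash €15.17: taxable services → 0% → €0.00
Total tax = €94.86 + €1.34 + €0.36 = €96.56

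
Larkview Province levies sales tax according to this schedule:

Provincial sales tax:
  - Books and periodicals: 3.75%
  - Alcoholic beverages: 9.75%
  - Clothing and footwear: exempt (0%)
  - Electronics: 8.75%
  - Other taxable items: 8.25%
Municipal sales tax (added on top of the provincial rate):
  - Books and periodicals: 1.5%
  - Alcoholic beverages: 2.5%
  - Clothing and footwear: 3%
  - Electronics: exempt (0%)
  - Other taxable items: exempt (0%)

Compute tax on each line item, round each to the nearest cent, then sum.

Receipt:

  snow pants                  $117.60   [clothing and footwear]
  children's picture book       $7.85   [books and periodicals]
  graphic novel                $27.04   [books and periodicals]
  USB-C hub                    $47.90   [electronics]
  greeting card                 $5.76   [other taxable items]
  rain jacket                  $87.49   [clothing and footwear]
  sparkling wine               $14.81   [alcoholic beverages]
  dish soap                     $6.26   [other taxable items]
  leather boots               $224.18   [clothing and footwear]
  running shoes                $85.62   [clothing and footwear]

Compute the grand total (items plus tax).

Snow pants $117.60: clothing and footwear → 0% + 3% municipal = 3% → $3.53
Children's picture book $7.85: books and periodicals → 3.75% + 1.5% municipal = 5.25% → $0.41
Graphic novel $27.04: books and periodicals → 3.75% + 1.5% municipal = 5.25% → $1.42
USB-C hub $47.90: electronics → 8.75% + 0% municipal = 8.75% → $4.19
Greeting card $5.76: other taxable items → 8.25% + 0% municipal = 8.25% → $0.48
Rain jacket $87.49: clothing and footwear → 0% + 3% municipal = 3% → $2.62
Sparkling wine $14.81: alcoholic beverages → 9.75% + 2.5% municipal = 12.25% → $1.81
Dish soap $6.26: other taxable items → 8.25% + 0% municipal = 8.25% → $0.52
Leather boots $224.18: clothing and footwear → 0% + 3% municipal = 3% → $6.73
Running shoes $85.62: clothing and footwear → 0% + 3% municipal = 3% → $2.57
Subtotal = $624.51; tax = $24.28; total due = $648.79

$648.79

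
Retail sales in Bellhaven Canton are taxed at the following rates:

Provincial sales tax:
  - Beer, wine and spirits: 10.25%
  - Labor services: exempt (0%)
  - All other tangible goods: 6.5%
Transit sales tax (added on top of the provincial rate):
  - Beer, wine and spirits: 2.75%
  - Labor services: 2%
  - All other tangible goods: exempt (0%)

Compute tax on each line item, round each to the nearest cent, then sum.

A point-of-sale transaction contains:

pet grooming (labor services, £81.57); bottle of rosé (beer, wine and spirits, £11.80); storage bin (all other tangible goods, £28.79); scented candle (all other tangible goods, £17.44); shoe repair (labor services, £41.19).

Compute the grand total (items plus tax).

£187.77

Pet grooming £81.57: labor services → 0% + 2% transit = 2% → £1.63
Bottle of rosé £11.80: beer, wine and spirits → 10.25% + 2.75% transit = 13% → £1.53
Storage bin £28.79: all other tangible goods → 6.5% + 0% transit = 6.5% → £1.87
Scented candle £17.44: all other tangible goods → 6.5% + 0% transit = 6.5% → £1.13
Shoe repair £41.19: labor services → 0% + 2% transit = 2% → £0.82
Subtotal = £180.79; tax = £6.98; total due = £187.77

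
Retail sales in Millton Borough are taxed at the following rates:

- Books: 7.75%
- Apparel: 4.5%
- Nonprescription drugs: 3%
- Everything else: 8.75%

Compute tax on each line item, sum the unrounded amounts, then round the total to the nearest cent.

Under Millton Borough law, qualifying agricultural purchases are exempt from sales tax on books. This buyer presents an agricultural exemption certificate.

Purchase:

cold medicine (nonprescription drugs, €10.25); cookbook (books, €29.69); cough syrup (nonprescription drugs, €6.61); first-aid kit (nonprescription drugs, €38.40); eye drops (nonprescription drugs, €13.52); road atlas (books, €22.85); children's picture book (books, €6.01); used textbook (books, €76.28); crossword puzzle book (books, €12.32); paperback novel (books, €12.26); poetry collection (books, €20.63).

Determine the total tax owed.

€2.06

Cold medicine €10.25: nonprescription drugs → 3% → €0.3075
Cookbook €29.69: books, buyer-exempt → 0% → €0.00
Cough syrup €6.61: nonprescription drugs → 3% → €0.1983
First-aid kit €38.40: nonprescription drugs → 3% → €1.152
Eye drops €13.52: nonprescription drugs → 3% → €0.4056
Road atlas €22.85: books, buyer-exempt → 0% → €0.00
Children's picture book €6.01: books, buyer-exempt → 0% → €0.00
Used textbook €76.28: books, buyer-exempt → 0% → €0.00
Crossword puzzle book €12.32: books, buyer-exempt → 0% → €0.00
Paperback novel €12.26: books, buyer-exempt → 0% → €0.00
Poetry collection €20.63: books, buyer-exempt → 0% → €0.00
Unrounded tax sum = €2.0634 → €2.06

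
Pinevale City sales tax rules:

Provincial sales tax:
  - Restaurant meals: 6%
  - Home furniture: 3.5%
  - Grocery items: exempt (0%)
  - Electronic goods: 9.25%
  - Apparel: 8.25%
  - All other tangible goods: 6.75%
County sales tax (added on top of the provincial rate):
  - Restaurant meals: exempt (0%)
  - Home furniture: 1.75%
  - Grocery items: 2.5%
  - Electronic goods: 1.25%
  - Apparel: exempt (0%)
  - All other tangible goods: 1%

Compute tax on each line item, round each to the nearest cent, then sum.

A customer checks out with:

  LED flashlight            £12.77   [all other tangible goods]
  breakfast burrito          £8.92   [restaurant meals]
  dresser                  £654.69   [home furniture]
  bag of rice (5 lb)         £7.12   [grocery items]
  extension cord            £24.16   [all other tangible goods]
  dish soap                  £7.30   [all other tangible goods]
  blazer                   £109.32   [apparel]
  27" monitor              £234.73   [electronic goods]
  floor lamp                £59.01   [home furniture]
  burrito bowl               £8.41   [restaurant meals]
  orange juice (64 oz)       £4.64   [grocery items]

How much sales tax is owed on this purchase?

LED flashlight £12.77: all other tangible goods → 6.75% + 1% county = 7.75% → £0.99
Breakfast burrito £8.92: restaurant meals → 6% + 0% county = 6% → £0.54
Dresser £654.69: home furniture → 3.5% + 1.75% county = 5.25% → £34.37
Bag of rice (5 lb) £7.12: grocery items → 0% + 2.5% county = 2.5% → £0.18
Extension cord £24.16: all other tangible goods → 6.75% + 1% county = 7.75% → £1.87
Dish soap £7.30: all other tangible goods → 6.75% + 1% county = 7.75% → £0.57
Blazer £109.32: apparel → 8.25% + 0% county = 8.25% → £9.02
27" monitor £234.73: electronic goods → 9.25% + 1.25% county = 10.5% → £24.65
Floor lamp £59.01: home furniture → 3.5% + 1.75% county = 5.25% → £3.10
Burrito bowl £8.41: restaurant meals → 6% + 0% county = 6% → £0.50
Orange juice (64 oz) £4.64: grocery items → 0% + 2.5% county = 2.5% → £0.12
Total tax = £0.99 + £0.54 + £34.37 + £0.18 + £1.87 + £0.57 + £9.02 + £24.65 + £3.10 + £0.50 + £0.12 = £75.91

£75.91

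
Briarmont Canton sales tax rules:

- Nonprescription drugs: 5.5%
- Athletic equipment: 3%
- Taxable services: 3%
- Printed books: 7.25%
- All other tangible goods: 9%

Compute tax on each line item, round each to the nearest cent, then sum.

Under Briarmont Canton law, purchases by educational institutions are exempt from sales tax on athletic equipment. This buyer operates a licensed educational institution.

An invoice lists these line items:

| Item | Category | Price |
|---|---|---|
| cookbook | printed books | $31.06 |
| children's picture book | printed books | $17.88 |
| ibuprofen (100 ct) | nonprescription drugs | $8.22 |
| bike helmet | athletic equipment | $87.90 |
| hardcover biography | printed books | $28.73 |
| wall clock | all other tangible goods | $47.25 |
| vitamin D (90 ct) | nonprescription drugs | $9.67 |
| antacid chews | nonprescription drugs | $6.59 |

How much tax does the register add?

Cookbook $31.06: printed books → 7.25% → $2.25
Children's picture book $17.88: printed books → 7.25% → $1.30
Ibuprofen (100 ct) $8.22: nonprescription drugs → 5.5% → $0.45
Bike helmet $87.90: athletic equipment, buyer-exempt → 0% → $0.00
Hardcover biography $28.73: printed books → 7.25% → $2.08
Wall clock $47.25: all other tangible goods → 9% → $4.25
Vitamin D (90 ct) $9.67: nonprescription drugs → 5.5% → $0.53
Antacid chews $6.59: nonprescription drugs → 5.5% → $0.36
Total tax = $2.25 + $1.30 + $0.45 + $2.08 + $4.25 + $0.53 + $0.36 = $11.22

$11.22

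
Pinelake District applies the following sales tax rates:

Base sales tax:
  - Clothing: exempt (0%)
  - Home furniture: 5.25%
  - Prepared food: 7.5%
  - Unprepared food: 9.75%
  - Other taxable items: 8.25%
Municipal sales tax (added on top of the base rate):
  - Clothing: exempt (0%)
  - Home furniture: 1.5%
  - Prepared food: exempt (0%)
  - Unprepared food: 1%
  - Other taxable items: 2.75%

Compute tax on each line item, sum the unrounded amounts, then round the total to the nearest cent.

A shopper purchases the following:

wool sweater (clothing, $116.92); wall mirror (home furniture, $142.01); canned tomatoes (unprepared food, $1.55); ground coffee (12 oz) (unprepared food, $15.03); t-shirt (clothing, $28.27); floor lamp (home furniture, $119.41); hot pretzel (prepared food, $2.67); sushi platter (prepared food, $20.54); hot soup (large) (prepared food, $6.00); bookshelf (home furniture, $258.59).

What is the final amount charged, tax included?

$750.06

Wool sweater $116.92: clothing → 0% + 0% municipal = 0% → $0.00
Wall mirror $142.01: home furniture → 5.25% + 1.5% municipal = 6.75% → $9.585675
Canned tomatoes $1.55: unprepared food → 9.75% + 1% municipal = 10.75% → $0.166625
Ground coffee (12 oz) $15.03: unprepared food → 9.75% + 1% municipal = 10.75% → $1.615725
T-shirt $28.27: clothing → 0% + 0% municipal = 0% → $0.00
Floor lamp $119.41: home furniture → 5.25% + 1.5% municipal = 6.75% → $8.060175
Hot pretzel $2.67: prepared food → 7.5% + 0% municipal = 7.5% → $0.20025
Sushi platter $20.54: prepared food → 7.5% + 0% municipal = 7.5% → $1.5405
Hot soup (large) $6.00: prepared food → 7.5% + 0% municipal = 7.5% → $0.45
Bookshelf $258.59: home furniture → 5.25% + 1.5% municipal = 6.75% → $17.454825
Subtotal = $710.99; unrounded tax = $39.073775 → $39.07; total due = $750.06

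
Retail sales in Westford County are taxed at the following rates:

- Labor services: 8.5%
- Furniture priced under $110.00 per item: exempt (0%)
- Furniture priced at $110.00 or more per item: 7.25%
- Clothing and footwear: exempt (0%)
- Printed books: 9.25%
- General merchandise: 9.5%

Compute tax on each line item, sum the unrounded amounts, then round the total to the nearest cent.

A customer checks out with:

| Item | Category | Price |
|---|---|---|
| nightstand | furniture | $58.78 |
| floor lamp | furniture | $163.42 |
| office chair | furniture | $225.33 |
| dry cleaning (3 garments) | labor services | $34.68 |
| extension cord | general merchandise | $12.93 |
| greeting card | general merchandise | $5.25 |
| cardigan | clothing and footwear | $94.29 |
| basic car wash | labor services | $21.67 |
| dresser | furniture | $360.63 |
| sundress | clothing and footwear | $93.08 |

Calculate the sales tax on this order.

$60.85

Nightstand $58.78: furniture, under $110.00 → 0% → $0.00
Floor lamp $163.42: furniture, $110.00 or more → 7.25% → $11.84795
Office chair $225.33: furniture, $110.00 or more → 7.25% → $16.336425
Dry cleaning (3 garments) $34.68: labor services → 8.5% → $2.9478
Extension cord $12.93: general merchandise → 9.5% → $1.22835
Greeting card $5.25: general merchandise → 9.5% → $0.49875
Cardigan $94.29: clothing and footwear → 0% → $0.00
Basic car wash $21.67: labor services → 8.5% → $1.84195
Dresser $360.63: furniture, $110.00 or more → 7.25% → $26.145675
Sundress $93.08: clothing and footwear → 0% → $0.00
Unrounded tax sum = $60.8469 → $60.85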